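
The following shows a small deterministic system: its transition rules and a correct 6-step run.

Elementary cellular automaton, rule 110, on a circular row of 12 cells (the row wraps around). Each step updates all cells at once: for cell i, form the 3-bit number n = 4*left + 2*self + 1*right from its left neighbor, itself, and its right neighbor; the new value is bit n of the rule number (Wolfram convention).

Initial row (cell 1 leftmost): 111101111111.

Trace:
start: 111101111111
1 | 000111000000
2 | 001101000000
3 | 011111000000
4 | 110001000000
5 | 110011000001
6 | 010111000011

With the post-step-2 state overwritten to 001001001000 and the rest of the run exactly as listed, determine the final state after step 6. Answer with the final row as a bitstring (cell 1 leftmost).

100000011011

state after step 2 := 001001001000
3 | 011011011000
4 | 111111111000
5 | 100000001001
6 | 100000011011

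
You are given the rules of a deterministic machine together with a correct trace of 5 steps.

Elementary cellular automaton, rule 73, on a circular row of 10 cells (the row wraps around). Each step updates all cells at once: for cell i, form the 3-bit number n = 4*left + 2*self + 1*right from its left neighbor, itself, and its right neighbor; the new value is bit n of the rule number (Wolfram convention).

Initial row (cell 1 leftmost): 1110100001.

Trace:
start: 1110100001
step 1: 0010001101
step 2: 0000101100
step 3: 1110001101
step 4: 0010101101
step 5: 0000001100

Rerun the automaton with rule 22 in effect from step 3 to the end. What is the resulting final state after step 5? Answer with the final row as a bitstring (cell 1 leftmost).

(re-executing steps 3..5 under rule 22; state before step 3: 0000101100)
step 3: 0001100010
step 4: 0010010111
step 5: 1111110000

1111110000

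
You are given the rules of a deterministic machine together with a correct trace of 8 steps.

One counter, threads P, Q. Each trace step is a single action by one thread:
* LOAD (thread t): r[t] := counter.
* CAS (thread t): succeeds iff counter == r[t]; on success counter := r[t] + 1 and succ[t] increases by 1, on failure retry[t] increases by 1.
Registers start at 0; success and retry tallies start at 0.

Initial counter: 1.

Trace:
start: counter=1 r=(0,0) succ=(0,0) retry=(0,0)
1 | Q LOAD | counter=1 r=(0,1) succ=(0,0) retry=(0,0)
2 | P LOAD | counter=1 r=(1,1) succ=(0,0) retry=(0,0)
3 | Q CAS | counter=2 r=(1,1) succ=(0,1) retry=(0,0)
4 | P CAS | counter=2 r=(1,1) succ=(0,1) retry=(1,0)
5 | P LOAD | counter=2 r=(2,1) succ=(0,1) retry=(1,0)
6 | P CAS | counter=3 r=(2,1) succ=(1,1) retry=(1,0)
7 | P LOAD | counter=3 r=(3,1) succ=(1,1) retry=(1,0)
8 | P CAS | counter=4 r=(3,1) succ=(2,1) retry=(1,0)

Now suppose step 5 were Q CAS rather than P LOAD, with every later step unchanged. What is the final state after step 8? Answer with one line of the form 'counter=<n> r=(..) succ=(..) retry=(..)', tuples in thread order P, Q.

(re-executing from step 5 with the substitution; state before step 5: counter=2 r=(1,1) succ=(0,1) retry=(1,0))
5 | Q CAS | counter=2 r=(1,1) succ=(0,1) retry=(1,1)
6 | P CAS | counter=2 r=(1,1) succ=(0,1) retry=(2,1)
7 | P LOAD | counter=2 r=(2,1) succ=(0,1) retry=(2,1)
8 | P CAS | counter=3 r=(2,1) succ=(1,1) retry=(2,1)

counter=3 r=(2,1) succ=(1,1) retry=(2,1)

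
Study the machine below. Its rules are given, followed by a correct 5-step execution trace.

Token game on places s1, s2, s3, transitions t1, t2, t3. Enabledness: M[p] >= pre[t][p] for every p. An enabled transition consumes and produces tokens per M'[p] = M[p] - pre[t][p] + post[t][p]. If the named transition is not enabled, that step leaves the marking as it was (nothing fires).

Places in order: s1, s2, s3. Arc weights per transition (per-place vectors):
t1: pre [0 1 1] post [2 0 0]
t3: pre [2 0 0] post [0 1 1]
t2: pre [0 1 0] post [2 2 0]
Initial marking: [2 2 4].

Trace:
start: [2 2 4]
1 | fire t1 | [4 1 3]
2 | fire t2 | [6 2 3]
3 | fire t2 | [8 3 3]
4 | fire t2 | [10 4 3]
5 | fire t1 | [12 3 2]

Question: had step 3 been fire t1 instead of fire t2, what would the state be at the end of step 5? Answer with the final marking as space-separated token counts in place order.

(re-executing from step 3 with the substitution; state before step 3: [6 2 3])
3 | fire t1 | [8 1 2]
4 | fire t2 | [10 2 2]
5 | fire t1 | [12 1 1]

12 1 1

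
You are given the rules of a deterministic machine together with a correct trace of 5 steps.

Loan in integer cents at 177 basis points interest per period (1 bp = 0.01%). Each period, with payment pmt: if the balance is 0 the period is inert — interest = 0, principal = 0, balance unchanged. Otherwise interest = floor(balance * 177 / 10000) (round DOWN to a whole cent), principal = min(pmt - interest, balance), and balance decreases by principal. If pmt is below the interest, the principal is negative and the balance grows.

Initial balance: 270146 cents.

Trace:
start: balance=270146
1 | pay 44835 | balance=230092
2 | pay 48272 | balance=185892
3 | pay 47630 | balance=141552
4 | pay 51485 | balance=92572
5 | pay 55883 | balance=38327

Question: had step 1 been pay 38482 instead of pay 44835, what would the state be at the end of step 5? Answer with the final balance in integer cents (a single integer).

45142

(re-executing from step 1 with the substitution; state before step 1: balance=270146)
1 | pay 38482 | balance=236445
2 | pay 48272 | balance=192358
3 | pay 47630 | balance=148132
4 | pay 51485 | balance=99268
5 | pay 55883 | balance=45142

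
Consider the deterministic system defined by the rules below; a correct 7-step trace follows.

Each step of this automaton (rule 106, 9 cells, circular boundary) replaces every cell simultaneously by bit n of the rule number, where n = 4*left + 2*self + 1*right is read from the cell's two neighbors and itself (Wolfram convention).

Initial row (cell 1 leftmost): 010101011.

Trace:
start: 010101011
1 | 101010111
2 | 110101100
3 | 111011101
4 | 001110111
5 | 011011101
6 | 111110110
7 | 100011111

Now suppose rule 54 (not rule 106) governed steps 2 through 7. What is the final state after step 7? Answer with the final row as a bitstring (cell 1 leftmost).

100000100

(re-executing steps 2..7 under rule 54; state before step 2: 101010111)
2 | 011111000
3 | 100000100
4 | 110001111
5 | 001010000
6 | 011111000
7 | 100000100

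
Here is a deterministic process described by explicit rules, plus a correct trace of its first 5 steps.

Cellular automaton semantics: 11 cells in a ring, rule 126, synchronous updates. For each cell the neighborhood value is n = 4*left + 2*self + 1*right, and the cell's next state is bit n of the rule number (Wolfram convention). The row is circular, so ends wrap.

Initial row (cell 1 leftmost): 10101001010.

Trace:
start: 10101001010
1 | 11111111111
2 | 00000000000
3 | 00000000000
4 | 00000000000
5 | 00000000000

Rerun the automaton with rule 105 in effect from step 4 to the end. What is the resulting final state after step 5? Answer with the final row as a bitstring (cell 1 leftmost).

00000000000

(re-executing steps 4..5 under rule 105; state before step 4: 00000000000)
4 | 11111111111
5 | 00000000000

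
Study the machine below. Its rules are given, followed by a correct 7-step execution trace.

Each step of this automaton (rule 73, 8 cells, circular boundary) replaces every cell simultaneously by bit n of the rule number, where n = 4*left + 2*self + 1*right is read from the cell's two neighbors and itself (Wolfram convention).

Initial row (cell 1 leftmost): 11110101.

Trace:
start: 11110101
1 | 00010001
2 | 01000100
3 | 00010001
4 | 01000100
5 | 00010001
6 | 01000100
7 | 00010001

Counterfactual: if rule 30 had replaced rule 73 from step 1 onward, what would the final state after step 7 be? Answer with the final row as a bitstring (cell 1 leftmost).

10010100

(re-executing steps 1..7 under rule 30; state before step 1: 11110101)
1 | 00000101
2 | 10001101
3 | 01011001
4 | 01010111
5 | 01010100
6 | 11010110
7 | 10010100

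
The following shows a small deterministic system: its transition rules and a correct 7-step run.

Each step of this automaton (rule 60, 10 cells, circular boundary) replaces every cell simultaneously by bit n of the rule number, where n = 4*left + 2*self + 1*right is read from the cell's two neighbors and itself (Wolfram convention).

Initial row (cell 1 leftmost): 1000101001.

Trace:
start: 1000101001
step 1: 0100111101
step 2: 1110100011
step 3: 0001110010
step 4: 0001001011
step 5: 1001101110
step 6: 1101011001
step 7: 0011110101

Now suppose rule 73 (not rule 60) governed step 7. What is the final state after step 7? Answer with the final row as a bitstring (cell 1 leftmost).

(re-executing step 7 under rule 73; state before step 7: 1101011001)
step 7: 0100011001

0100011001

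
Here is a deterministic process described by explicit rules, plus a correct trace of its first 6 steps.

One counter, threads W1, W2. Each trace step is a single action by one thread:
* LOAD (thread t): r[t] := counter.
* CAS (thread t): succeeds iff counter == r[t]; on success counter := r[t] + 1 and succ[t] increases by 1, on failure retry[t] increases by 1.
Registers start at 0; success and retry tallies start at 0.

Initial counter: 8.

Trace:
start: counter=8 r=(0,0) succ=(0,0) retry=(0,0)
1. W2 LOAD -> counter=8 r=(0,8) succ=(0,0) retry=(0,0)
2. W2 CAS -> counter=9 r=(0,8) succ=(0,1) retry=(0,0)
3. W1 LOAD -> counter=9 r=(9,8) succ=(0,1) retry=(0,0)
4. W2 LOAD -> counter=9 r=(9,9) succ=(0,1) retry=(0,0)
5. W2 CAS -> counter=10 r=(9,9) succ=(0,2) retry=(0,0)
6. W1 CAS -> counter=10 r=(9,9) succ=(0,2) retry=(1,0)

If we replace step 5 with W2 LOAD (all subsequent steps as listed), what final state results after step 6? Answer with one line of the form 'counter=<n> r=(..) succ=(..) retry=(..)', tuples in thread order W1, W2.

(re-executing from step 5 with the substitution; state before step 5: counter=9 r=(9,9) succ=(0,1) retry=(0,0))
5. W2 LOAD -> counter=9 r=(9,9) succ=(0,1) retry=(0,0)
6. W1 CAS -> counter=10 r=(9,9) succ=(1,1) retry=(0,0)

counter=10 r=(9,9) succ=(1,1) retry=(0,0)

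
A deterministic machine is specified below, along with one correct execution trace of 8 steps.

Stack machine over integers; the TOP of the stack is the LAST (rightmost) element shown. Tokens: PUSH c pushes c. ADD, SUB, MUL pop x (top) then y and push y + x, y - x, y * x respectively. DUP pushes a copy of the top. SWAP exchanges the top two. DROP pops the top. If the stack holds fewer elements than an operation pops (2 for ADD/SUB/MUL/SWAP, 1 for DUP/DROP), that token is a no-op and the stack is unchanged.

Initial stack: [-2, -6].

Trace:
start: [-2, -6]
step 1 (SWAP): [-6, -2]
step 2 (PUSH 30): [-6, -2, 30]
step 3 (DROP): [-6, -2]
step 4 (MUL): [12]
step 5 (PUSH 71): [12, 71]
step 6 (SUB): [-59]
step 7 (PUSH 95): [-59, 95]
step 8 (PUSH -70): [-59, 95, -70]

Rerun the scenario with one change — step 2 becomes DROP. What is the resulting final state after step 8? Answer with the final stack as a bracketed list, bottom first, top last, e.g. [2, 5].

[71, 95, -70]

(re-executing from step 2 with the substitution; state before step 2: [-6, -2])
step 2 (DROP): [-6]
step 3 (DROP): []
step 4 (MUL): []
step 5 (PUSH 71): [71]
step 6 (SUB): [71]
step 7 (PUSH 95): [71, 95]
step 8 (PUSH -70): [71, 95, -70]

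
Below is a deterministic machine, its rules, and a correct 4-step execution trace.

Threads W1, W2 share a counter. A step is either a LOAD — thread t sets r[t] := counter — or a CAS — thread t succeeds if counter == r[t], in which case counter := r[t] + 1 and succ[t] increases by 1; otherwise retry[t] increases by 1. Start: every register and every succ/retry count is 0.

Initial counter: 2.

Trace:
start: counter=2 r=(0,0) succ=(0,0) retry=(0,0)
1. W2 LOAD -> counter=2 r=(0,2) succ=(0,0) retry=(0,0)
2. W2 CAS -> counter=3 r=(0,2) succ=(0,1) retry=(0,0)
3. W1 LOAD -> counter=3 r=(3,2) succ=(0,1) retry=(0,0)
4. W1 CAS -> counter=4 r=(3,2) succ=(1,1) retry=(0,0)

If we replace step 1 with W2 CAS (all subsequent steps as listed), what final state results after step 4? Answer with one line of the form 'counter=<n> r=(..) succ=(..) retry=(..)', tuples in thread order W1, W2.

(re-executing from step 1 with the substitution; state before step 1: counter=2 r=(0,0) succ=(0,0) retry=(0,0))
1. W2 CAS -> counter=2 r=(0,0) succ=(0,0) retry=(0,1)
2. W2 CAS -> counter=2 r=(0,0) succ=(0,0) retry=(0,2)
3. W1 LOAD -> counter=2 r=(2,0) succ=(0,0) retry=(0,2)
4. W1 CAS -> counter=3 r=(2,0) succ=(1,0) retry=(0,2)

counter=3 r=(2,0) succ=(1,0) retry=(0,2)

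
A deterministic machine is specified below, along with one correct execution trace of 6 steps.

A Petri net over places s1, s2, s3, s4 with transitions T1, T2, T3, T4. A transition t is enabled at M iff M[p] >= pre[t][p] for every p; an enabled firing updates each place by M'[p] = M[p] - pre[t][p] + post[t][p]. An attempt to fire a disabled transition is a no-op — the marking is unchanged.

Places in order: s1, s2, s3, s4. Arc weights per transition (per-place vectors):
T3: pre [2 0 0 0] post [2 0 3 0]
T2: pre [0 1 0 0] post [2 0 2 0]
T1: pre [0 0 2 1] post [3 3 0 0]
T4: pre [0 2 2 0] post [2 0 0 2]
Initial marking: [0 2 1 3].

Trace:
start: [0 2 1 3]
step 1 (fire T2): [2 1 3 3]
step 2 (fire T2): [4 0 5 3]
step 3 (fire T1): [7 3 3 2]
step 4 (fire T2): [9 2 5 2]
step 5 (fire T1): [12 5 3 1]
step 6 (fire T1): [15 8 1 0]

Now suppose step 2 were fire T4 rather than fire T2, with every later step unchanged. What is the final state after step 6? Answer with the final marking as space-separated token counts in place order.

10 6 1 1

(re-executing from step 2 with the substitution; state before step 2: [2 1 3 3])
step 2 (fire T4): [2 1 3 3]
step 3 (fire T1): [5 4 1 2]
step 4 (fire T2): [7 3 3 2]
step 5 (fire T1): [10 6 1 1]
step 6 (fire T1): [10 6 1 1]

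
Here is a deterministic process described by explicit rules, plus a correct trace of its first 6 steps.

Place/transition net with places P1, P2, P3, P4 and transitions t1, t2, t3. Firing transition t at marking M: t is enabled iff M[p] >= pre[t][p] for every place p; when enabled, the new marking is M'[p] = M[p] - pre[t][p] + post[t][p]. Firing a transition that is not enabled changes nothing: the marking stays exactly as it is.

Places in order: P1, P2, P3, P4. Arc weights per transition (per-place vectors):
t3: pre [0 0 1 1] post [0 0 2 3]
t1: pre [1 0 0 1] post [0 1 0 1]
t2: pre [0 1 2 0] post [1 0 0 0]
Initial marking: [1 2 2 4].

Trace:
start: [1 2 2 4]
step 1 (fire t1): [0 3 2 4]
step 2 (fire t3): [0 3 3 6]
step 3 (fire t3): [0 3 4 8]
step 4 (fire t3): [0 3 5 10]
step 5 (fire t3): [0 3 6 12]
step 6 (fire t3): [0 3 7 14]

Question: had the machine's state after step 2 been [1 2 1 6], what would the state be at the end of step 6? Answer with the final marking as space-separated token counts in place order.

1 2 5 14

state after step 2 := [1 2 1 6]
step 3 (fire t3): [1 2 2 8]
step 4 (fire t3): [1 2 3 10]
step 5 (fire t3): [1 2 4 12]
step 6 (fire t3): [1 2 5 14]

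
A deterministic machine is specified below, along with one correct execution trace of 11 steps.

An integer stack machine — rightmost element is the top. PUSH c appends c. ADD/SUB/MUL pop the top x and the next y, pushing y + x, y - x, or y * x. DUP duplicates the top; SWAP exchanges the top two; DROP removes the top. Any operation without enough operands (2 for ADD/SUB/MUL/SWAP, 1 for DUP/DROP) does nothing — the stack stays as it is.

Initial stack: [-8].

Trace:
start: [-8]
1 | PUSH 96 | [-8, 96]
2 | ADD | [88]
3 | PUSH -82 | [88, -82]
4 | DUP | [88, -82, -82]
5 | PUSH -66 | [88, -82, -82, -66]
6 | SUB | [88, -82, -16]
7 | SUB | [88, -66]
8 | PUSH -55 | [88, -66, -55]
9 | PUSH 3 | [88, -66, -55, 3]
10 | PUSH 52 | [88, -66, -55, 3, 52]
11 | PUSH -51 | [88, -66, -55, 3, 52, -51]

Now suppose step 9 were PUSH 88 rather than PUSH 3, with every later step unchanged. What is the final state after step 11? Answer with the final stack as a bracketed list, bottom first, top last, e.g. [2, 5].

(re-executing from step 9 with the substitution; state before step 9: [88, -66, -55])
9 | PUSH 88 | [88, -66, -55, 88]
10 | PUSH 52 | [88, -66, -55, 88, 52]
11 | PUSH -51 | [88, -66, -55, 88, 52, -51]

[88, -66, -55, 88, 52, -51]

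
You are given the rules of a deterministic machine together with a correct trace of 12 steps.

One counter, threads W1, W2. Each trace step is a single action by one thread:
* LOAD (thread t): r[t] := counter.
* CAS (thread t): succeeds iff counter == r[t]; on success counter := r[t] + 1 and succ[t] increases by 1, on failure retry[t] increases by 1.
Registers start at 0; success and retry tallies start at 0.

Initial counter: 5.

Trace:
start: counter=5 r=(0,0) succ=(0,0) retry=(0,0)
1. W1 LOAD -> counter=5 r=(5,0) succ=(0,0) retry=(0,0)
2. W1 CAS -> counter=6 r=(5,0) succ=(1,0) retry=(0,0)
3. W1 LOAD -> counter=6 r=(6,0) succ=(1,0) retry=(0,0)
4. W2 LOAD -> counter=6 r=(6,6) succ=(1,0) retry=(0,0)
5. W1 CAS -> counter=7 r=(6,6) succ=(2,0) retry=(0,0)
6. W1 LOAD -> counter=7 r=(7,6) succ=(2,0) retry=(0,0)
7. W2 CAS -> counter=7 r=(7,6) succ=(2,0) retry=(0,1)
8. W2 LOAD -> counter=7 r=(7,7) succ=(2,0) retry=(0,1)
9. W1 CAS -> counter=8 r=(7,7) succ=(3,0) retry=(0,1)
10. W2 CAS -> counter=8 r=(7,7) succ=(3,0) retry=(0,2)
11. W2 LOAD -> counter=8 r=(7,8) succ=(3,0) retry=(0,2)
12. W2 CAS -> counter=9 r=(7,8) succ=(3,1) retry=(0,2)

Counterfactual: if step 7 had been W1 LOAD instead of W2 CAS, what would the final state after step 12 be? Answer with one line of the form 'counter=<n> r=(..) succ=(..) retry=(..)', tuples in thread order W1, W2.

(re-executing from step 7 with the substitution; state before step 7: counter=7 r=(7,6) succ=(2,0) retry=(0,0))
7. W1 LOAD -> counter=7 r=(7,6) succ=(2,0) retry=(0,0)
8. W2 LOAD -> counter=7 r=(7,7) succ=(2,0) retry=(0,0)
9. W1 CAS -> counter=8 r=(7,7) succ=(3,0) retry=(0,0)
10. W2 CAS -> counter=8 r=(7,7) succ=(3,0) retry=(0,1)
11. W2 LOAD -> counter=8 r=(7,8) succ=(3,0) retry=(0,1)
12. W2 CAS -> counter=9 r=(7,8) succ=(3,1) retry=(0,1)

counter=9 r=(7,8) succ=(3,1) retry=(0,1)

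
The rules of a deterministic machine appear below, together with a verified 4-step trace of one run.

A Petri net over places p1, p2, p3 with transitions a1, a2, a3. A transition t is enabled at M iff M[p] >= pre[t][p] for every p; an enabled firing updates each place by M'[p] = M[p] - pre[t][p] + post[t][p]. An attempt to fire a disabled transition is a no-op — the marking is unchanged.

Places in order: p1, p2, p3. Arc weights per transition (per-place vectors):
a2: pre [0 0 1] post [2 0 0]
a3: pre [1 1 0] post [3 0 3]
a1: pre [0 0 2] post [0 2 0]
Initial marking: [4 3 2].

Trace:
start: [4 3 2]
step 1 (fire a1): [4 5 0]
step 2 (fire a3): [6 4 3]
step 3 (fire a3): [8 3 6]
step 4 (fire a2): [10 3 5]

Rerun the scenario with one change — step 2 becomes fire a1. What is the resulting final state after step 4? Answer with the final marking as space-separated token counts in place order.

(re-executing from step 2 with the substitution; state before step 2: [4 5 0])
step 2 (fire a1): [4 5 0]
step 3 (fire a3): [6 4 3]
step 4 (fire a2): [8 4 2]

8 4 2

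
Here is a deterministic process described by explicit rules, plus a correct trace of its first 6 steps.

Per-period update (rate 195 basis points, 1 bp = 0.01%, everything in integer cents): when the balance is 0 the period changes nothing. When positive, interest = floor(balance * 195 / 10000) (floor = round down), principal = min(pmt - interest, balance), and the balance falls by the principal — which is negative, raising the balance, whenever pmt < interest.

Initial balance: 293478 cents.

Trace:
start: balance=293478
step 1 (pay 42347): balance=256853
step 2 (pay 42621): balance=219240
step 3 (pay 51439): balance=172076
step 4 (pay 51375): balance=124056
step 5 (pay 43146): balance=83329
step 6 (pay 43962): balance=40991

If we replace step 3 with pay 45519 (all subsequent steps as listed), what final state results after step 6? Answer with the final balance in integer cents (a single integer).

47263

(re-executing from step 3 with the substitution; state before step 3: balance=219240)
step 3 (pay 45519): balance=177996
step 4 (pay 51375): balance=130091
step 5 (pay 43146): balance=89481
step 6 (pay 43962): balance=47263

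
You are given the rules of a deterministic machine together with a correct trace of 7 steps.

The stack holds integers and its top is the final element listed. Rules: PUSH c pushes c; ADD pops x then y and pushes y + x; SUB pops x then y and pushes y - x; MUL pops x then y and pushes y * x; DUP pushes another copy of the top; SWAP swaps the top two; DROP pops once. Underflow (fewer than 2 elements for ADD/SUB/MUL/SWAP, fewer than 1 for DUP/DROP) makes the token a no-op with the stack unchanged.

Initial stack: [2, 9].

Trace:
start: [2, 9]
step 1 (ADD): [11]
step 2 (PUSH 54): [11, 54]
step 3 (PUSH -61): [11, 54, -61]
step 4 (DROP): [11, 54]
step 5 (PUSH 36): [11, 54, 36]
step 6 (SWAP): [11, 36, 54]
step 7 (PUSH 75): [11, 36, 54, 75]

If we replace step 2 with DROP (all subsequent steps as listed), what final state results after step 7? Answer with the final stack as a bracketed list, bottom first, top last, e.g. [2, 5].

[36, 75]

(re-executing from step 2 with the substitution; state before step 2: [11])
step 2 (DROP): []
step 3 (PUSH -61): [-61]
step 4 (DROP): []
step 5 (PUSH 36): [36]
step 6 (SWAP): [36]
step 7 (PUSH 75): [36, 75]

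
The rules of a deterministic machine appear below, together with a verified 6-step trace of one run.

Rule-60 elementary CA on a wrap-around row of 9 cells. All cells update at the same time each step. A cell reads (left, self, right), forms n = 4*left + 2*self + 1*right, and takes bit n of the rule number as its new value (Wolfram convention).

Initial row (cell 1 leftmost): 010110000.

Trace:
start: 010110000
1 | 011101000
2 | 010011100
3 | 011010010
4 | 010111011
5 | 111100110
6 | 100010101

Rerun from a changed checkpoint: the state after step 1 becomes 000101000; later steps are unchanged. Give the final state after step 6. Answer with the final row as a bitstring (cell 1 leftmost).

state after step 1 := 000101000
2 | 000111100
3 | 000100010
4 | 000110011
5 | 100101010
6 | 110111111

110111111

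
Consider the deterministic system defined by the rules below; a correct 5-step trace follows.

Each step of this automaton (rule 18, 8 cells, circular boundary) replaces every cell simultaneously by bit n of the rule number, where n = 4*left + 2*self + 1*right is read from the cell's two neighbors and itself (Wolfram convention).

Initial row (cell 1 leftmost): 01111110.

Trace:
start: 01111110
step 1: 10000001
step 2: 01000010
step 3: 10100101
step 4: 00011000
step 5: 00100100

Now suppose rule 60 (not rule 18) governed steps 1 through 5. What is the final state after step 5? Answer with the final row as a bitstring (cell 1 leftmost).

(re-executing steps 1..5 under rule 60; state before step 1: 01111110)
step 1: 01000001
step 2: 11100001
step 3: 00010001
step 4: 10011001
step 5: 01010101

01010101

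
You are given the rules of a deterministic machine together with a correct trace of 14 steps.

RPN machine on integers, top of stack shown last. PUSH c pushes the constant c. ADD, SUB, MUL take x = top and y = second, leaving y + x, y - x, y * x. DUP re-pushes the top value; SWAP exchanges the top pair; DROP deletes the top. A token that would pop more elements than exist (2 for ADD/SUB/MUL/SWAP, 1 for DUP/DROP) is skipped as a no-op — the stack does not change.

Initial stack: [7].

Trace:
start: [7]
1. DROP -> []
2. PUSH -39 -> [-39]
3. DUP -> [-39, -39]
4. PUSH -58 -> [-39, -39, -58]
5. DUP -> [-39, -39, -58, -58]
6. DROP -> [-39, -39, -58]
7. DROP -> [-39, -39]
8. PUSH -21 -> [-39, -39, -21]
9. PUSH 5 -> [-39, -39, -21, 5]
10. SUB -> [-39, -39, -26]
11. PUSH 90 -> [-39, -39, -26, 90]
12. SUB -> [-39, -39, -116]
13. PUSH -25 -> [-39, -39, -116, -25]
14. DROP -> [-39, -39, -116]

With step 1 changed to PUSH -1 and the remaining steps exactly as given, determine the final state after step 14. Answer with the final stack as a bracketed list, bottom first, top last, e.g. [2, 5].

(re-executing from step 1 with the substitution; state before step 1: [7])
1. PUSH -1 -> [7, -1]
2. PUSH -39 -> [7, -1, -39]
3. DUP -> [7, -1, -39, -39]
4. PUSH -58 -> [7, -1, -39, -39, -58]
5. DUP -> [7, -1, -39, -39, -58, -58]
6. DROP -> [7, -1, -39, -39, -58]
7. DROP -> [7, -1, -39, -39]
8. PUSH -21 -> [7, -1, -39, -39, -21]
9. PUSH 5 -> [7, -1, -39, -39, -21, 5]
10. SUB -> [7, -1, -39, -39, -26]
11. PUSH 90 -> [7, -1, -39, -39, -26, 90]
12. SUB -> [7, -1, -39, -39, -116]
13. PUSH -25 -> [7, -1, -39, -39, -116, -25]
14. DROP -> [7, -1, -39, -39, -116]

[7, -1, -39, -39, -116]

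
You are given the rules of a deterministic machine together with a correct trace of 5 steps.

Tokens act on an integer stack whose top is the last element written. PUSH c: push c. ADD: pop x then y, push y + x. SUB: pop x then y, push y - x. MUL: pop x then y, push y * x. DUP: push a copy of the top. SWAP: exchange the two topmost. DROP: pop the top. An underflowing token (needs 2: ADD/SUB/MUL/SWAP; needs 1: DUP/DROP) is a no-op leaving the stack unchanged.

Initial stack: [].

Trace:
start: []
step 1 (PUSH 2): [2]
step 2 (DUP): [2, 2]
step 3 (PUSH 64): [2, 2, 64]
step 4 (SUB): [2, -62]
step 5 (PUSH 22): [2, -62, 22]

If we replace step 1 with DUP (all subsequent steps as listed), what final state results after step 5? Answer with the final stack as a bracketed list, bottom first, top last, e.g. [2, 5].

(re-executing from step 1 with the substitution; state before step 1: [])
step 1 (DUP): []
step 2 (DUP): []
step 3 (PUSH 64): [64]
step 4 (SUB): [64]
step 5 (PUSH 22): [64, 22]

[64, 22]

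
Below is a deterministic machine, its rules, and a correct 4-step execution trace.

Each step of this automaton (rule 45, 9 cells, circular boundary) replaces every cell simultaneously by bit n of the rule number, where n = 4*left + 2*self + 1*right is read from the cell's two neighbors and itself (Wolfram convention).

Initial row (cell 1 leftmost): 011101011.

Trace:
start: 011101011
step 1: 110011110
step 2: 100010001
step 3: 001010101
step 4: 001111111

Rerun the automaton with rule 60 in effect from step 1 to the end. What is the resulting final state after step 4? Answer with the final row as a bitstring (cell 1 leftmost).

(re-executing steps 1..4 under rule 60; state before step 1: 011101011)
step 1: 110011110
step 2: 101010001
step 3: 011111001
step 4: 110000101

110000101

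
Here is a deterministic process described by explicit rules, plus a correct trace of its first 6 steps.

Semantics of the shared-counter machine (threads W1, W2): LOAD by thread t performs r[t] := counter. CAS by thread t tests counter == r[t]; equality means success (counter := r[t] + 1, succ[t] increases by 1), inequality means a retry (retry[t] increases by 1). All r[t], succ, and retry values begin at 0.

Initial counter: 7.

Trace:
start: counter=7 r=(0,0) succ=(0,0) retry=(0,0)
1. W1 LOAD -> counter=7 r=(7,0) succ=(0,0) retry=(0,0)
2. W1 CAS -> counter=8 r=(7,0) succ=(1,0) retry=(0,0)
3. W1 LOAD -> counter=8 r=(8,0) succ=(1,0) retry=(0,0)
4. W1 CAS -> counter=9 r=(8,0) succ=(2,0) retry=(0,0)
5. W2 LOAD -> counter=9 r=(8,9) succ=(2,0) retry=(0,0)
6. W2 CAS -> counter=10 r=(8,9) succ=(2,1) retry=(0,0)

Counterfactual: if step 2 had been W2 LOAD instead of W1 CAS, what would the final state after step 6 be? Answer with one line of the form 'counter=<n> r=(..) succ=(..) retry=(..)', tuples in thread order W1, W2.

(re-executing from step 2 with the substitution; state before step 2: counter=7 r=(7,0) succ=(0,0) retry=(0,0))
2. W2 LOAD -> counter=7 r=(7,7) succ=(0,0) retry=(0,0)
3. W1 LOAD -> counter=7 r=(7,7) succ=(0,0) retry=(0,0)
4. W1 CAS -> counter=8 r=(7,7) succ=(1,0) retry=(0,0)
5. W2 LOAD -> counter=8 r=(7,8) succ=(1,0) retry=(0,0)
6. W2 CAS -> counter=9 r=(7,8) succ=(1,1) retry=(0,0)

counter=9 r=(7,8) succ=(1,1) retry=(0,0)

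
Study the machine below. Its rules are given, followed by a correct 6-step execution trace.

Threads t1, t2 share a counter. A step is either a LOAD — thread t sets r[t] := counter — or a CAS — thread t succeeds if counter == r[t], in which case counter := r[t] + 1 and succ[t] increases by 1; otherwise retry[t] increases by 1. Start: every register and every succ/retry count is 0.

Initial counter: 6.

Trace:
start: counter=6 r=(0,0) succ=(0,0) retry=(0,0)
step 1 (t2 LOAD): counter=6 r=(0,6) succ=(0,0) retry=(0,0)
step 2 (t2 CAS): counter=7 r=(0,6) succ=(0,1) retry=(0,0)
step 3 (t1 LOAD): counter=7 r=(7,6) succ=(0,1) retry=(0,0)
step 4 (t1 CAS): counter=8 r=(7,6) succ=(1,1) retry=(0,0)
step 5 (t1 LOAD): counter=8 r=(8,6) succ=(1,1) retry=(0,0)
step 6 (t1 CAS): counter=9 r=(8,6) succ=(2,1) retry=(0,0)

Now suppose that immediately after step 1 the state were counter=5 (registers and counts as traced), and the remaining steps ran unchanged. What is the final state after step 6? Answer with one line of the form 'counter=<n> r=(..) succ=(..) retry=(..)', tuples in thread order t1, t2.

counter=7 r=(6,6) succ=(2,0) retry=(0,1)

state after step 1 := counter=5 r=(0,6) succ=(0,0) retry=(0,0)
step 2 (t2 CAS): counter=5 r=(0,6) succ=(0,0) retry=(0,1)
step 3 (t1 LOAD): counter=5 r=(5,6) succ=(0,0) retry=(0,1)
step 4 (t1 CAS): counter=6 r=(5,6) succ=(1,0) retry=(0,1)
step 5 (t1 LOAD): counter=6 r=(6,6) succ=(1,0) retry=(0,1)
step 6 (t1 CAS): counter=7 r=(6,6) succ=(2,0) retry=(0,1)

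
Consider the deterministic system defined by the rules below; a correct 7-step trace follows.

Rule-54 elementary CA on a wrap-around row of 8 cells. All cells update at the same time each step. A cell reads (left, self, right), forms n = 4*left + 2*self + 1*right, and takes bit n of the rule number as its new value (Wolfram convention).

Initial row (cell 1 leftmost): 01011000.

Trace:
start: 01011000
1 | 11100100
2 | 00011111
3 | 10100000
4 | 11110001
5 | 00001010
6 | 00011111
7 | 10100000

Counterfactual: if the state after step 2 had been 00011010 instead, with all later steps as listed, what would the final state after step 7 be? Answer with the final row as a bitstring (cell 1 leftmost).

01010000

state after step 2 := 00011010
3 | 00100111
4 | 11111000
5 | 00000101
6 | 10001111
7 | 01010000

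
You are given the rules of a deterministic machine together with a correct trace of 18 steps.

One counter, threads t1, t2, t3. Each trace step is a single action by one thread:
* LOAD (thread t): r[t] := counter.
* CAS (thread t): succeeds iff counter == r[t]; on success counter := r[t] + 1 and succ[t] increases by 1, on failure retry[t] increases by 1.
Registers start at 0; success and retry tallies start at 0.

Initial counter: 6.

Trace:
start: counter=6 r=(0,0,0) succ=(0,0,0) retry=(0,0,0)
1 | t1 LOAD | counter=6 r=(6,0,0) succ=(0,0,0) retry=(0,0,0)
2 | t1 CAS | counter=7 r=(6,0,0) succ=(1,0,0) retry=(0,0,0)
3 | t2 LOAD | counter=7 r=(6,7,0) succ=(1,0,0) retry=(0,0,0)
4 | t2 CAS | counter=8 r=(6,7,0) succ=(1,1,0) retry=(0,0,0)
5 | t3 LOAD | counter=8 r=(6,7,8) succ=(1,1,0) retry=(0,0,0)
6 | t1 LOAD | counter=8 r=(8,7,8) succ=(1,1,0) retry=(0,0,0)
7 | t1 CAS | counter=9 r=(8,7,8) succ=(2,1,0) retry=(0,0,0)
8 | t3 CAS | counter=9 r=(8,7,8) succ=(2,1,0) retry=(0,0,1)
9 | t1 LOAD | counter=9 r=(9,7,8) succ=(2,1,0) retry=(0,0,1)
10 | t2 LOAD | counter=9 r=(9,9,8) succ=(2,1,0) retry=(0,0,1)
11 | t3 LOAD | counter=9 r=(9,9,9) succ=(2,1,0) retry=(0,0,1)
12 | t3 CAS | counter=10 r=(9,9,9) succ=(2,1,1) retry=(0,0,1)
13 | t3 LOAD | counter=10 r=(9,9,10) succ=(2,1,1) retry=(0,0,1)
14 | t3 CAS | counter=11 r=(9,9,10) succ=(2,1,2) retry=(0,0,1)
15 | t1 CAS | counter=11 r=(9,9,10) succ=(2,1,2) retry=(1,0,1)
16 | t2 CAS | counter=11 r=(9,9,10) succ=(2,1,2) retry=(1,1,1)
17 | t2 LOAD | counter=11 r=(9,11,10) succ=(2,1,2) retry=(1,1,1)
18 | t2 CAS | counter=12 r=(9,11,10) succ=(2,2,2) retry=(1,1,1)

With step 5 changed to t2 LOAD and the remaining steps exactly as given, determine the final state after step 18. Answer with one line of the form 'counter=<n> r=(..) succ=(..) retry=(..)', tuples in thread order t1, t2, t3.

(re-executing from step 5 with the substitution; state before step 5: counter=8 r=(6,7,0) succ=(1,1,0) retry=(0,0,0))
5 | t2 LOAD | counter=8 r=(6,8,0) succ=(1,1,0) retry=(0,0,0)
6 | t1 LOAD | counter=8 r=(8,8,0) succ=(1,1,0) retry=(0,0,0)
7 | t1 CAS | counter=9 r=(8,8,0) succ=(2,1,0) retry=(0,0,0)
8 | t3 CAS | counter=9 r=(8,8,0) succ=(2,1,0) retry=(0,0,1)
9 | t1 LOAD | counter=9 r=(9,8,0) succ=(2,1,0) retry=(0,0,1)
10 | t2 LOAD | counter=9 r=(9,9,0) succ=(2,1,0) retry=(0,0,1)
11 | t3 LOAD | counter=9 r=(9,9,9) succ=(2,1,0) retry=(0,0,1)
12 | t3 CAS | counter=10 r=(9,9,9) succ=(2,1,1) retry=(0,0,1)
13 | t3 LOAD | counter=10 r=(9,9,10) succ=(2,1,1) retry=(0,0,1)
14 | t3 CAS | counter=11 r=(9,9,10) succ=(2,1,2) retry=(0,0,1)
15 | t1 CAS | counter=11 r=(9,9,10) succ=(2,1,2) retry=(1,0,1)
16 | t2 CAS | counter=11 r=(9,9,10) succ=(2,1,2) retry=(1,1,1)
17 | t2 LOAD | counter=11 r=(9,11,10) succ=(2,1,2) retry=(1,1,1)
18 | t2 CAS | counter=12 r=(9,11,10) succ=(2,2,2) retry=(1,1,1)

counter=12 r=(9,11,10) succ=(2,2,2) retry=(1,1,1)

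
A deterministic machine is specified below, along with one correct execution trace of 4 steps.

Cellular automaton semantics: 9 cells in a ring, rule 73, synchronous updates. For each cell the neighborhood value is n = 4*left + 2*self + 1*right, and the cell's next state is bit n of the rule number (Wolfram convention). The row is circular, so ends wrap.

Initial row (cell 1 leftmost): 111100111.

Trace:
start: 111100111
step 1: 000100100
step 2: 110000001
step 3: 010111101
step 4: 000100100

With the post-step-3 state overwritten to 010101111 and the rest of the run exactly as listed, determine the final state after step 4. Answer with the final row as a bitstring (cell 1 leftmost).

state after step 3 := 010101111
step 4: 000001001

000001001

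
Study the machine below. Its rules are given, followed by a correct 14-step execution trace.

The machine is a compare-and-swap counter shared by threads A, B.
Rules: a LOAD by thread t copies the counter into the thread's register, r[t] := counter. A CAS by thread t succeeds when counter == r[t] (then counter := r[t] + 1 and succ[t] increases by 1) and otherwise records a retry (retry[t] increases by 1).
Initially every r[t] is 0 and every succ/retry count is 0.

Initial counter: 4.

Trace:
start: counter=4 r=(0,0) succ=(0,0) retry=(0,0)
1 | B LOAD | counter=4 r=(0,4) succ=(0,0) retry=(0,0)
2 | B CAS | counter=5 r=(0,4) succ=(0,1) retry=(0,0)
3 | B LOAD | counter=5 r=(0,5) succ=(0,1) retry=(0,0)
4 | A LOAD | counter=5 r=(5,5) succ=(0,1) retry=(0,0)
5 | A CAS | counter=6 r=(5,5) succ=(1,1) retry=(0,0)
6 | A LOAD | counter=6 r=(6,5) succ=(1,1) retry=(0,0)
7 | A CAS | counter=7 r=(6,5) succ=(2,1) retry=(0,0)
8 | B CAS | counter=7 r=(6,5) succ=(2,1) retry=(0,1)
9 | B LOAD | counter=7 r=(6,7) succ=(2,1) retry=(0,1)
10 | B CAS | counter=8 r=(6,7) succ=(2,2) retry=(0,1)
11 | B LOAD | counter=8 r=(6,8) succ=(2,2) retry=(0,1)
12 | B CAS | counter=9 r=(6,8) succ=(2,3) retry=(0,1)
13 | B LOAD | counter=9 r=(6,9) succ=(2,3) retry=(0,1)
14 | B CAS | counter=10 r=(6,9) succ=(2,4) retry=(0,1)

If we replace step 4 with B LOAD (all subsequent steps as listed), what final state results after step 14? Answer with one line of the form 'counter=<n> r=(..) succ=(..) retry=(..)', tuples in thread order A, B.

(re-executing from step 4 with the substitution; state before step 4: counter=5 r=(0,5) succ=(0,1) retry=(0,0))
4 | B LOAD | counter=5 r=(0,5) succ=(0,1) retry=(0,0)
5 | A CAS | counter=5 r=(0,5) succ=(0,1) retry=(1,0)
6 | A LOAD | counter=5 r=(5,5) succ=(0,1) retry=(1,0)
7 | A CAS | counter=6 r=(5,5) succ=(1,1) retry=(1,0)
8 | B CAS | counter=6 r=(5,5) succ=(1,1) retry=(1,1)
9 | B LOAD | counter=6 r=(5,6) succ=(1,1) retry=(1,1)
10 | B CAS | counter=7 r=(5,6) succ=(1,2) retry=(1,1)
11 | B LOAD | counter=7 r=(5,7) succ=(1,2) retry=(1,1)
12 | B CAS | counter=8 r=(5,7) succ=(1,3) retry=(1,1)
13 | B LOAD | counter=8 r=(5,8) succ=(1,3) retry=(1,1)
14 | B CAS | counter=9 r=(5,8) succ=(1,4) retry=(1,1)

counter=9 r=(5,8) succ=(1,4) retry=(1,1)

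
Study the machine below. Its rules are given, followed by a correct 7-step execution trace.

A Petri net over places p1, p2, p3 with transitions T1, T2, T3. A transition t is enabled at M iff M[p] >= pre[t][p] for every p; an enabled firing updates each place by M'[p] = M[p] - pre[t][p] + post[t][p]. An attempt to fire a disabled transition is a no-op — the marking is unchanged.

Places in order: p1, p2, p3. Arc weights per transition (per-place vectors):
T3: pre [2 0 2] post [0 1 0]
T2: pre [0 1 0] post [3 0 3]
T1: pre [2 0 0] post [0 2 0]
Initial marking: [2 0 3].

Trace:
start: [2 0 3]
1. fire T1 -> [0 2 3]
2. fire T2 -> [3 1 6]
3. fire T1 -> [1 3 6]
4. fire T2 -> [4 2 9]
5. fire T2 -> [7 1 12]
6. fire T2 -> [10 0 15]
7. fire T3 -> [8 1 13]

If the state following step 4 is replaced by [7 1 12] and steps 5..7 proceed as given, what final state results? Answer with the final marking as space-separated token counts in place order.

8 1 13

state after step 4 := [7 1 12]
5. fire T2 -> [10 0 15]
6. fire T2 -> [10 0 15]
7. fire T3 -> [8 1 13]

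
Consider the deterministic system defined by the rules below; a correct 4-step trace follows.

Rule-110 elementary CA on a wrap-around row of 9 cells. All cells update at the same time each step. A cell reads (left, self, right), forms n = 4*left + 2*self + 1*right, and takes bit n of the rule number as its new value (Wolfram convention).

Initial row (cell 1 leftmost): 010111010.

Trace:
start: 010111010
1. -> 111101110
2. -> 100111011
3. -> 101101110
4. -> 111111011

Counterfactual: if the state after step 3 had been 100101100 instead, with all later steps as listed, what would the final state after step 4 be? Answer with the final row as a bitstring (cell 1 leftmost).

state after step 3 := 100101100
4. -> 101111101

101111101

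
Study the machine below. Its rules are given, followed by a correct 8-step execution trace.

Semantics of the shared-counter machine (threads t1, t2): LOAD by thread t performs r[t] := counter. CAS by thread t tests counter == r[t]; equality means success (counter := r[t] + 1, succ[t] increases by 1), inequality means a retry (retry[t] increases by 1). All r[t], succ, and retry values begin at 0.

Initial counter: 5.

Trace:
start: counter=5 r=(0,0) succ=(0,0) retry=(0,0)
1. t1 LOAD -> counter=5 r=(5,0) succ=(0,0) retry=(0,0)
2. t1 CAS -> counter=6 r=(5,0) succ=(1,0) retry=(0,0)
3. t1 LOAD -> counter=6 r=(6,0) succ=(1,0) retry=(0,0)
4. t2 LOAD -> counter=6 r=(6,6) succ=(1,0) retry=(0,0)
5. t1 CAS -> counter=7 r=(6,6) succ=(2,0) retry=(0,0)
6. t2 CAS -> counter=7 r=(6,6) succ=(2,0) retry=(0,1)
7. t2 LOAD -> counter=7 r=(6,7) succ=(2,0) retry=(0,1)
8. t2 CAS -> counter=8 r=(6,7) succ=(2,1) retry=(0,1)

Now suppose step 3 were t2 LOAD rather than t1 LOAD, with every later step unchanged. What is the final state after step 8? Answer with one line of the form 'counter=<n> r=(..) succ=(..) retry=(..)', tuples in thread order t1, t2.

counter=8 r=(5,7) succ=(1,2) retry=(1,0)

(re-executing from step 3 with the substitution; state before step 3: counter=6 r=(5,0) succ=(1,0) retry=(0,0))
3. t2 LOAD -> counter=6 r=(5,6) succ=(1,0) retry=(0,0)
4. t2 LOAD -> counter=6 r=(5,6) succ=(1,0) retry=(0,0)
5. t1 CAS -> counter=6 r=(5,6) succ=(1,0) retry=(1,0)
6. t2 CAS -> counter=7 r=(5,6) succ=(1,1) retry=(1,0)
7. t2 LOAD -> counter=7 r=(5,7) succ=(1,1) retry=(1,0)
8. t2 CAS -> counter=8 r=(5,7) succ=(1,2) retry=(1,0)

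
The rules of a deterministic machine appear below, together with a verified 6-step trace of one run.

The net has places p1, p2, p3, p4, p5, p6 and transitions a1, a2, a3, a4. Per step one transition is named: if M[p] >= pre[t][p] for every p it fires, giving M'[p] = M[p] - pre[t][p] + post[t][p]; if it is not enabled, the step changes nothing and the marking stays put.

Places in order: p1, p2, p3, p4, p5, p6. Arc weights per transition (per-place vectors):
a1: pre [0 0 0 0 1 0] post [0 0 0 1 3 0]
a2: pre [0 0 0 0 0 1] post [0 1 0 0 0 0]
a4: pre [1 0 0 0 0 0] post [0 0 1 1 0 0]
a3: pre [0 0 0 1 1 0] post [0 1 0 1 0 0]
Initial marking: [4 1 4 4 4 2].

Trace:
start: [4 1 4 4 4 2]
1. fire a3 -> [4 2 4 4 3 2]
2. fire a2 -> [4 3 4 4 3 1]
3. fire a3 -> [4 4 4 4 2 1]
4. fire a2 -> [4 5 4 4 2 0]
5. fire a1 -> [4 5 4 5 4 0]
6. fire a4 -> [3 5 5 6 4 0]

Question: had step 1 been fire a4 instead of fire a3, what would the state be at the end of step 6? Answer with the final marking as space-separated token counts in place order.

2 4 6 7 5 0

(re-executing from step 1 with the substitution; state before step 1: [4 1 4 4 4 2])
1. fire a4 -> [3 1 5 5 4 2]
2. fire a2 -> [3 2 5 5 4 1]
3. fire a3 -> [3 3 5 5 3 1]
4. fire a2 -> [3 4 5 5 3 0]
5. fire a1 -> [3 4 5 6 5 0]
6. fire a4 -> [2 4 6 7 5 0]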